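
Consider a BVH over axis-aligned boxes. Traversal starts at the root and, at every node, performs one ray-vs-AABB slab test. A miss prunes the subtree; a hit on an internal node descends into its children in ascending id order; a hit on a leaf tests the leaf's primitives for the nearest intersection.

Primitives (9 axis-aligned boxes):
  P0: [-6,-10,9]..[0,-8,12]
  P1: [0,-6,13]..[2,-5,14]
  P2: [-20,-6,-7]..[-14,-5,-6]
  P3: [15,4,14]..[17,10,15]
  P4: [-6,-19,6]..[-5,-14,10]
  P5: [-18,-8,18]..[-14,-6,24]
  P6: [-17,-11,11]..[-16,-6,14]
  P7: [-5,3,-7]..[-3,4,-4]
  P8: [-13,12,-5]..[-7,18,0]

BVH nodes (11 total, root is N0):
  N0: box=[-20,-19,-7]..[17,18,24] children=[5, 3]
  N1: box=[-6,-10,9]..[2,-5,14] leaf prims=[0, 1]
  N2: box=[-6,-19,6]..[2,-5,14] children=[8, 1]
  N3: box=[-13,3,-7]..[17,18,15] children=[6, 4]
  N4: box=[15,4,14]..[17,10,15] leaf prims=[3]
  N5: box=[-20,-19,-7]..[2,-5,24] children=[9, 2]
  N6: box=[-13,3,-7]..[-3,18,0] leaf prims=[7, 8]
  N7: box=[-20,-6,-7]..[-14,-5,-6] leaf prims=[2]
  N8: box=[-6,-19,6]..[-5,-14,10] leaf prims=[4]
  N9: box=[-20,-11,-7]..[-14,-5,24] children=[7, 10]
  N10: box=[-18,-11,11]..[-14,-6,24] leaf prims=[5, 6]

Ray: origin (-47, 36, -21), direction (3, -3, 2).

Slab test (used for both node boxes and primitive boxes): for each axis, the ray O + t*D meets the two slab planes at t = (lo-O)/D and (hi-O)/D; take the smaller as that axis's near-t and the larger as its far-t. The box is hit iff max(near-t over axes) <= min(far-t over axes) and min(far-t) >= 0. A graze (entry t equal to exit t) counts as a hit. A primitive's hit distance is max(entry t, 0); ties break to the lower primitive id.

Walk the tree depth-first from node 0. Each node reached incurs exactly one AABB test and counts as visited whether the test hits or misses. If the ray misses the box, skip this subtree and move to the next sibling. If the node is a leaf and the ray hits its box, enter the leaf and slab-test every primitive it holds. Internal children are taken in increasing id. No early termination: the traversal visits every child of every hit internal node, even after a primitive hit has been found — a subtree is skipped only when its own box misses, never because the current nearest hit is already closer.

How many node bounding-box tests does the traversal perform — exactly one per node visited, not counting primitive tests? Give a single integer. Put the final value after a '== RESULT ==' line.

Traverse from the root:
N0 x:[9,64/3] y:[6,55/3] z:[7,45/2] -> hit [9,55/3], descend [3, 5]
  N3 x:[34/3,64/3] y:[6,11] z:[7,18] -> miss, prune
  N5 x:[9,49/3] y:[41/3,55/3] z:[7,45/2] -> hit [41/3,49/3], descend [2, 9]
    N2 x:[41/3,49/3] y:[41/3,55/3] z:[27/2,35/2] -> hit [41/3,49/3], descend [1, 8]
      N1 x:[41/3,49/3] y:[41/3,46/3] z:[15,35/2] -> hit [15,46/3] leaf, test {P0@t=15, P1(miss)}
      N8 x:[41/3,14] y:[50/3,55/3] z:[27/2,31/2] -> miss, prune
    N9 x:[9,11] y:[41/3,47/3] z:[7,45/2] -> miss, prune

7 AABB tests over nodes [0, 3, 5, 2, 1, 8, 9]; 1 leaf entered; closest P0.

== RESULT ==
7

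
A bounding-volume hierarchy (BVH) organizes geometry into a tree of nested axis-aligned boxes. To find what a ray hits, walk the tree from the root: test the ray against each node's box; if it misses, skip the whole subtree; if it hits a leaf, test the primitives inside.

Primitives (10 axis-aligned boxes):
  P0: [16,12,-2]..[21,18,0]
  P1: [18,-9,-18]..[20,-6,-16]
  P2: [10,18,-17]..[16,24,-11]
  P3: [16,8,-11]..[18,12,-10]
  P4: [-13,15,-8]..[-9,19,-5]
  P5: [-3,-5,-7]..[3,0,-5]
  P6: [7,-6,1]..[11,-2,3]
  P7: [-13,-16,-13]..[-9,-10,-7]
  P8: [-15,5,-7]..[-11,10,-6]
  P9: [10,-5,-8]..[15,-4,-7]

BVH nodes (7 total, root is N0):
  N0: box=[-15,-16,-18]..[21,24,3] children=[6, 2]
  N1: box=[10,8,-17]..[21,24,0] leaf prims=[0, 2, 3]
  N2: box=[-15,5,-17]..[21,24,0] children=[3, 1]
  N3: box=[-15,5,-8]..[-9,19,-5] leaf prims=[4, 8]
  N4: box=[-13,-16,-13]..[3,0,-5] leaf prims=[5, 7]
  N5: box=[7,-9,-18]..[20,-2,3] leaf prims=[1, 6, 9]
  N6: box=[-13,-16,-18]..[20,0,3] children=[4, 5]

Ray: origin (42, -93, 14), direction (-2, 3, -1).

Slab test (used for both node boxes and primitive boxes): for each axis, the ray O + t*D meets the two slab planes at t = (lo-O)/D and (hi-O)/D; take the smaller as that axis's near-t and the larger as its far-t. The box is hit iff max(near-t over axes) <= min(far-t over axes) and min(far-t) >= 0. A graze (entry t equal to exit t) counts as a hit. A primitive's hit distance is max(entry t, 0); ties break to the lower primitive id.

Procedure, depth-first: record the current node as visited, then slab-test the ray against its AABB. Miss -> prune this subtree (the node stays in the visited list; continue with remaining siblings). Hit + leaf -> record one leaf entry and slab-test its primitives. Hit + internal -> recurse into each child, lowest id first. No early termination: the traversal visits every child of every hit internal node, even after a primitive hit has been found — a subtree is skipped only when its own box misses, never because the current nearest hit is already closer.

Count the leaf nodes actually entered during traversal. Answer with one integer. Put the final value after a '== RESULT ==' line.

Traverse from the root:
N0 x:[21/2,57/2] y:[77/3,39] z:[11,32] -> hit [77/3,57/2], descend [2, 6]
  N2 x:[21/2,57/2] y:[98/3,39] z:[14,31] -> miss, prune
  N6 x:[11,55/2] y:[77/3,31] z:[11,32] -> hit [77/3,55/2], descend [4, 5]
    N4 x:[39/2,55/2] y:[77/3,31] z:[19,27] -> hit [77/3,27] leaf, test {P5(miss), P7@t=77/3}
    N5 x:[11,35/2] y:[28,91/3] z:[11,32] -> miss, prune

Visited [0, 2, 6, 4, 5]. Tests: 5 box, 1 leaf. Nearest: P7.

== RESULT ==
1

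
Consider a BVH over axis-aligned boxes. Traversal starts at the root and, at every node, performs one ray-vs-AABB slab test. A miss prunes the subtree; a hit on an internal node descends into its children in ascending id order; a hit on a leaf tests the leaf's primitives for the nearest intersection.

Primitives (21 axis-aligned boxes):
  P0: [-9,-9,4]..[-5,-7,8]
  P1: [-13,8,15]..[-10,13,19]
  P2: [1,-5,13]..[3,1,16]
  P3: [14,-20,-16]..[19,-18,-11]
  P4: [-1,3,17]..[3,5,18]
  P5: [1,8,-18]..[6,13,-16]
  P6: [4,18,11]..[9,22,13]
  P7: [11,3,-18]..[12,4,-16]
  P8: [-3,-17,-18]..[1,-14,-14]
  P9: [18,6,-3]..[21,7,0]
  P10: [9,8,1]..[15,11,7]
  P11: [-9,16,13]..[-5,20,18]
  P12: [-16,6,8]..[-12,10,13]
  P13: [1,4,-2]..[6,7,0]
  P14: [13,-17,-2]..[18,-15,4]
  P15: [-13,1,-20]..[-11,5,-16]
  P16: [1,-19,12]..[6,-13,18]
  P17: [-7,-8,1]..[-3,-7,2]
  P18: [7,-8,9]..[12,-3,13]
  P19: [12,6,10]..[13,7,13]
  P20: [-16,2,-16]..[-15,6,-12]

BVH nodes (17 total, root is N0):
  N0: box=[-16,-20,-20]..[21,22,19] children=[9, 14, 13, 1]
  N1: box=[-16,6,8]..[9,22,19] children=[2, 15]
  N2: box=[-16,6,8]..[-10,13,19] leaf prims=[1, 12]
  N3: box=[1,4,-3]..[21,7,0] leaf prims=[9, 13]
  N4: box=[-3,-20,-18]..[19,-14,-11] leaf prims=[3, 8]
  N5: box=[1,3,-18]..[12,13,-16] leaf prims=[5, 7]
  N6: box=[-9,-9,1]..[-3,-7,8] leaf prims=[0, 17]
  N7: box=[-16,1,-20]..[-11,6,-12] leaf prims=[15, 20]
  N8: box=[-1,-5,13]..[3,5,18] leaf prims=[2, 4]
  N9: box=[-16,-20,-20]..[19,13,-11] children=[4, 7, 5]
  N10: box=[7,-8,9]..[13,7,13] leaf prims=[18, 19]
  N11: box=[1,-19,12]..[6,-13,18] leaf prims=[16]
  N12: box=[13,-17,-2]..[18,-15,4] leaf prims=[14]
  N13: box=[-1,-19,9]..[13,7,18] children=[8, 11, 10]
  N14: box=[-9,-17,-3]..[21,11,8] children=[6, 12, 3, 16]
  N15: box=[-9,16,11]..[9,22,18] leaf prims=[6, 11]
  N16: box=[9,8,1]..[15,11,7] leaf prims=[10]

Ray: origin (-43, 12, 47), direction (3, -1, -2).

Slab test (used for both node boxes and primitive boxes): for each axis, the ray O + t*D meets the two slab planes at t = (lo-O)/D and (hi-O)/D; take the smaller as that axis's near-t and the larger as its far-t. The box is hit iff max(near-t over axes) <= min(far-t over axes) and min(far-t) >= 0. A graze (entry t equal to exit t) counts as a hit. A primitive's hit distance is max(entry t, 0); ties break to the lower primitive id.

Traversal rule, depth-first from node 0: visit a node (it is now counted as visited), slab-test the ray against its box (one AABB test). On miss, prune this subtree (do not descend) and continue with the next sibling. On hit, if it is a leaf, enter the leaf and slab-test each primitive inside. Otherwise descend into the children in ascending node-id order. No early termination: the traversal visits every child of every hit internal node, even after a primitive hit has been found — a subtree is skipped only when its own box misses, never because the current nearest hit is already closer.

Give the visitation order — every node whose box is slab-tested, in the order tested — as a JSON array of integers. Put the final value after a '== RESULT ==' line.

Trace the traversal:
N0 x:[9,64/3] y:[-10,32] z:[14,67/2] -> hit [14,64/3], descend [1, 9, 13, 14]
  N1 x:[9,52/3] y:[-10,6] z:[14,39/2] -> miss, prune
  N9 x:[9,62/3] y:[-1,32] z:[29,67/2] -> miss, prune
  N13 x:[14,56/3] y:[5,31] z:[29/2,19] -> hit [29/2,56/3], descend [8, 10, 11]
    N8 x:[14,46/3] y:[7,17] z:[29/2,17] -> hit [29/2,46/3] leaf, test {P2(miss), P4(miss)}
    N10 x:[50/3,56/3] y:[5,20] z:[17,19] -> hit [17,56/3] leaf, test {P18@t=17, P19(miss)}
    N11 x:[44/3,49/3] y:[25,31] z:[29/2,35/2] -> miss, prune
  N14 x:[34/3,64/3] y:[1,29] z:[39/2,25] -> hit [39/2,64/3], descend [3, 6, 12, 16]
    N3 x:[44/3,64/3] y:[5,8] z:[47/2,25] -> miss, prune
    N6 x:[34/3,40/3] y:[19,21] z:[39/2,23] -> miss, prune
    N12 x:[56/3,61/3] y:[27,29] z:[43/2,49/2] -> miss, prune
    N16 x:[52/3,58/3] y:[1,4] z:[20,23] -> miss, prune

Visited [0, 1, 9, 13, 8, 10, 11, 14, 3, 6, 12, 16]. Tests: 12 box, 2 leaf. Nearest: P18.

== RESULT ==
[0, 1, 9, 13, 8, 10, 11, 14, 3, 6, 12, 16]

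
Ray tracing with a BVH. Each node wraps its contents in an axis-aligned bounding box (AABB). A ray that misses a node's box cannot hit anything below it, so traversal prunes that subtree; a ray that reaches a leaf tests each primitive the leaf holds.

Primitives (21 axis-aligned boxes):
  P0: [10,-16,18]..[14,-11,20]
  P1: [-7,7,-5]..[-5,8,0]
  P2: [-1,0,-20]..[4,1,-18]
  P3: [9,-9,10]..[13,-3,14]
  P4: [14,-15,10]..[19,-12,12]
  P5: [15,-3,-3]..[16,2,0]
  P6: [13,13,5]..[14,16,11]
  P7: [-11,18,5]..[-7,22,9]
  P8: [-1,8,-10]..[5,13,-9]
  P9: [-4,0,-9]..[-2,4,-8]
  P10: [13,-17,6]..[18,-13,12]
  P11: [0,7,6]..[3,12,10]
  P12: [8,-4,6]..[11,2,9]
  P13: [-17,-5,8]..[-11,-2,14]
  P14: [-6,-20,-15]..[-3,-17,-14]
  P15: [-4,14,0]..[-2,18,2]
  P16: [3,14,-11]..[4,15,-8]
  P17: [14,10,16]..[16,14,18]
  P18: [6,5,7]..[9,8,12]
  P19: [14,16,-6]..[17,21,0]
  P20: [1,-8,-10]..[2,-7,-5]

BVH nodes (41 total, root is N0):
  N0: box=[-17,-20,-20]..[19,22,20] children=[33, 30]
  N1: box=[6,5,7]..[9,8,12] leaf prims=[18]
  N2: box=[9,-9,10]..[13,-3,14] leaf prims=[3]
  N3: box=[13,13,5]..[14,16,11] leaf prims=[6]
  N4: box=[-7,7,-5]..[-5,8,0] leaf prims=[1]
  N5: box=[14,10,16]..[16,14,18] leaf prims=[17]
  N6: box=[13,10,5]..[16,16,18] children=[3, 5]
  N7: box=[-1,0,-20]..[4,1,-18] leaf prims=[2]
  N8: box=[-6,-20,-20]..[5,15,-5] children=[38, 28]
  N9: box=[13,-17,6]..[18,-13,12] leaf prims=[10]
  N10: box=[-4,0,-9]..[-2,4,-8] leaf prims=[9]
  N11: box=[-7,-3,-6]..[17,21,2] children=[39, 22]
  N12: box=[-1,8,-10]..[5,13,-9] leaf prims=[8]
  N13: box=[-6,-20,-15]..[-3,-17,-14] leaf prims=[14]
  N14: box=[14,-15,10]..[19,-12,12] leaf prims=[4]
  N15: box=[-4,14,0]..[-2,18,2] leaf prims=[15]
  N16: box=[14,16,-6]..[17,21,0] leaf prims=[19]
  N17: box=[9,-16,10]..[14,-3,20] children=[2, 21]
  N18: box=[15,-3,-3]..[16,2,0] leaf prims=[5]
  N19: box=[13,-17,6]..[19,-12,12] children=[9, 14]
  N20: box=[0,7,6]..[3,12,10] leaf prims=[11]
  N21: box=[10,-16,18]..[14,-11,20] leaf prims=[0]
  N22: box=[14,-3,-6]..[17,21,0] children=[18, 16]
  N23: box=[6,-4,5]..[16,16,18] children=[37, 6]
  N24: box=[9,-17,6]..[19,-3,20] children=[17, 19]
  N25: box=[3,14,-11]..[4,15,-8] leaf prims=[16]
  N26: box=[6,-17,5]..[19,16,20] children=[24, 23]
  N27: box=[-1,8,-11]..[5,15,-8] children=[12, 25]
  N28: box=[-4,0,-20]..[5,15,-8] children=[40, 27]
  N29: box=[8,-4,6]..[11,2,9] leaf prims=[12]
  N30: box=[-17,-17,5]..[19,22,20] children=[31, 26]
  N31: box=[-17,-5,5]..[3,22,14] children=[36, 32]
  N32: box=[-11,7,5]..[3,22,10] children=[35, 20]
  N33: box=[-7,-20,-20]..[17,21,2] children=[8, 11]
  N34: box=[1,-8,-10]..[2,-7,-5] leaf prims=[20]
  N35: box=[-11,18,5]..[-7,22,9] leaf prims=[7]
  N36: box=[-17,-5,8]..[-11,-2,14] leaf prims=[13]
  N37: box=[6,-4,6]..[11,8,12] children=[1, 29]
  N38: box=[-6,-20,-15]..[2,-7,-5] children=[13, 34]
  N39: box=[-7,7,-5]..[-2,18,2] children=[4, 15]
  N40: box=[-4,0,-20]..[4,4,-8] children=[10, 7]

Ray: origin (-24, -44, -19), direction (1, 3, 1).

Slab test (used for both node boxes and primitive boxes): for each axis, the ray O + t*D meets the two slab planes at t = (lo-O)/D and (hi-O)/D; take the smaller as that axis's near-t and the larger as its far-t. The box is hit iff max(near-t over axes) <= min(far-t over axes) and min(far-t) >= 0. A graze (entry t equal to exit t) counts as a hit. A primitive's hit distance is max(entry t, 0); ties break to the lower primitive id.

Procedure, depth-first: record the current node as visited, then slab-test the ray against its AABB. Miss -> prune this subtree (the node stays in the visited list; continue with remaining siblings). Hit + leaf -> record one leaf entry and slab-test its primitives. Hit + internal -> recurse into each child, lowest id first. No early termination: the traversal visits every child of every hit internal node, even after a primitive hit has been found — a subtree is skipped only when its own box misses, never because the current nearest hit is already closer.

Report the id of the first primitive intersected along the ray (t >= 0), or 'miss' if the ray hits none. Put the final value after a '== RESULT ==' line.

Trace the traversal:
N0 x:[7,43] y:[8,22] z:[-1,39] -> hit [8,22], descend [30, 33]
  N30 x:[7,43] y:[9,22] z:[24,39] -> miss, prune
  N33 x:[17,41] y:[8,65/3] z:[-1,21] -> hit [17,21], descend [8, 11]
    N8 x:[18,29] y:[8,59/3] z:[-1,14] -> miss, prune
    N11 x:[17,41] y:[41/3,65/3] z:[13,21] -> hit [17,21], descend [22, 39]
      N22 x:[38,41] y:[41/3,65/3] z:[13,19] -> miss, prune
      N39 x:[17,22] y:[17,62/3] z:[14,21] -> hit [17,62/3], descend [4, 15]
        N4 x:[17,19] y:[17,52/3] z:[14,19] -> hit [17,52/3] leaf, test {P1@t=17}
        N15 x:[20,22] y:[58/3,62/3] z:[19,21] -> hit [20,62/3] leaf, test {P15@t=20}

9 AABB tests over nodes [0, 30, 33, 8, 11, 22, 39, 4, 15]; 2 leaves entered; closest P1.

== RESULT ==
1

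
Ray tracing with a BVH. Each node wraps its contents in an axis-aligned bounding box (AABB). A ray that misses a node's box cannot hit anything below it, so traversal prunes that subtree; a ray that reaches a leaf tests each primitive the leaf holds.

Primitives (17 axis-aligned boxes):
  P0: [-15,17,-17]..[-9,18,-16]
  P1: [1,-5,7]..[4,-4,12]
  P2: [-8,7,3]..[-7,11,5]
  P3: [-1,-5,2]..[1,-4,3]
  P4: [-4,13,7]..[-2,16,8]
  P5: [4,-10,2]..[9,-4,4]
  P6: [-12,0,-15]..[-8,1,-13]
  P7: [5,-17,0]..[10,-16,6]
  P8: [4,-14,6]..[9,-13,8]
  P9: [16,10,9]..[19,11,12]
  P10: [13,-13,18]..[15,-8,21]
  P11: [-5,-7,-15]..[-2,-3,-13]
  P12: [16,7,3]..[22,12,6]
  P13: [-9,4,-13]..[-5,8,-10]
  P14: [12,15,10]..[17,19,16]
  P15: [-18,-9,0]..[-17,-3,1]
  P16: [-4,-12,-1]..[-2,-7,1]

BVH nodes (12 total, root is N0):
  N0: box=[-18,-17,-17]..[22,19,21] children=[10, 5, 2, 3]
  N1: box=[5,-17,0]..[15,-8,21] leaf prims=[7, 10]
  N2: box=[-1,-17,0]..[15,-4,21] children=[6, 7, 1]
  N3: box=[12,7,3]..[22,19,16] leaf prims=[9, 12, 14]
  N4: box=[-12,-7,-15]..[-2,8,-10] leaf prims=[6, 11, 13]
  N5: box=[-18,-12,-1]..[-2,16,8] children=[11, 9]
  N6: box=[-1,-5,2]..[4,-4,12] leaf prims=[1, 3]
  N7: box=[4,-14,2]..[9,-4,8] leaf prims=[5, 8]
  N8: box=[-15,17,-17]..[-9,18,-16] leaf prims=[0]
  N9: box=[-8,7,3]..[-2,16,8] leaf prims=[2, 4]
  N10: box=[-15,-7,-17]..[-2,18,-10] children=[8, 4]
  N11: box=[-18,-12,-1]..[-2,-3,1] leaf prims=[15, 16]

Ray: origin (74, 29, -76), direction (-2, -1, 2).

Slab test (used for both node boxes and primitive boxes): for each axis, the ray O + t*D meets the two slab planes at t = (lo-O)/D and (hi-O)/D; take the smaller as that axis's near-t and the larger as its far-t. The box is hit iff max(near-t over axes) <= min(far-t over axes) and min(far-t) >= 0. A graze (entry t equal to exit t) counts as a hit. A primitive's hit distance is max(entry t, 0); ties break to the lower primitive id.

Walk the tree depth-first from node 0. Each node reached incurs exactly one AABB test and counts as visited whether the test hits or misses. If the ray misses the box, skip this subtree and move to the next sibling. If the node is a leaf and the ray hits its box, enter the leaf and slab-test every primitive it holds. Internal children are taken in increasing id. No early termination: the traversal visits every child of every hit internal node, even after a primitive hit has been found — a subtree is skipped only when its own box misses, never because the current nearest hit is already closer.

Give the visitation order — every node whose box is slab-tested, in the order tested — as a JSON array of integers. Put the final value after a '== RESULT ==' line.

Trace the traversal:
N0 x:[26,46] y:[10,46] z:[59/2,97/2] -> hit [59/2,46], descend [2, 3, 5, 10]
  N2 x:[59/2,75/2] y:[33,46] z:[38,97/2] -> miss, prune
  N3 x:[26,31] y:[10,22] z:[79/2,46] -> miss, prune
  N5 x:[38,46] y:[13,41] z:[75/2,42] -> hit [38,41], descend [9, 11]
    N9 x:[38,41] y:[13,22] z:[79/2,42] -> miss, prune
    N11 x:[38,46] y:[32,41] z:[75/2,77/2] -> hit [38,77/2] leaf, test {P15(miss), P16@t=38}
  N10 x:[38,89/2] y:[11,36] z:[59/2,33] -> miss, prune

Visited [0, 2, 3, 5, 9, 11, 10]. Tests: 7 box, 1 leaf. Nearest: P16.

== RESULT ==
[0, 2, 3, 5, 9, 11, 10]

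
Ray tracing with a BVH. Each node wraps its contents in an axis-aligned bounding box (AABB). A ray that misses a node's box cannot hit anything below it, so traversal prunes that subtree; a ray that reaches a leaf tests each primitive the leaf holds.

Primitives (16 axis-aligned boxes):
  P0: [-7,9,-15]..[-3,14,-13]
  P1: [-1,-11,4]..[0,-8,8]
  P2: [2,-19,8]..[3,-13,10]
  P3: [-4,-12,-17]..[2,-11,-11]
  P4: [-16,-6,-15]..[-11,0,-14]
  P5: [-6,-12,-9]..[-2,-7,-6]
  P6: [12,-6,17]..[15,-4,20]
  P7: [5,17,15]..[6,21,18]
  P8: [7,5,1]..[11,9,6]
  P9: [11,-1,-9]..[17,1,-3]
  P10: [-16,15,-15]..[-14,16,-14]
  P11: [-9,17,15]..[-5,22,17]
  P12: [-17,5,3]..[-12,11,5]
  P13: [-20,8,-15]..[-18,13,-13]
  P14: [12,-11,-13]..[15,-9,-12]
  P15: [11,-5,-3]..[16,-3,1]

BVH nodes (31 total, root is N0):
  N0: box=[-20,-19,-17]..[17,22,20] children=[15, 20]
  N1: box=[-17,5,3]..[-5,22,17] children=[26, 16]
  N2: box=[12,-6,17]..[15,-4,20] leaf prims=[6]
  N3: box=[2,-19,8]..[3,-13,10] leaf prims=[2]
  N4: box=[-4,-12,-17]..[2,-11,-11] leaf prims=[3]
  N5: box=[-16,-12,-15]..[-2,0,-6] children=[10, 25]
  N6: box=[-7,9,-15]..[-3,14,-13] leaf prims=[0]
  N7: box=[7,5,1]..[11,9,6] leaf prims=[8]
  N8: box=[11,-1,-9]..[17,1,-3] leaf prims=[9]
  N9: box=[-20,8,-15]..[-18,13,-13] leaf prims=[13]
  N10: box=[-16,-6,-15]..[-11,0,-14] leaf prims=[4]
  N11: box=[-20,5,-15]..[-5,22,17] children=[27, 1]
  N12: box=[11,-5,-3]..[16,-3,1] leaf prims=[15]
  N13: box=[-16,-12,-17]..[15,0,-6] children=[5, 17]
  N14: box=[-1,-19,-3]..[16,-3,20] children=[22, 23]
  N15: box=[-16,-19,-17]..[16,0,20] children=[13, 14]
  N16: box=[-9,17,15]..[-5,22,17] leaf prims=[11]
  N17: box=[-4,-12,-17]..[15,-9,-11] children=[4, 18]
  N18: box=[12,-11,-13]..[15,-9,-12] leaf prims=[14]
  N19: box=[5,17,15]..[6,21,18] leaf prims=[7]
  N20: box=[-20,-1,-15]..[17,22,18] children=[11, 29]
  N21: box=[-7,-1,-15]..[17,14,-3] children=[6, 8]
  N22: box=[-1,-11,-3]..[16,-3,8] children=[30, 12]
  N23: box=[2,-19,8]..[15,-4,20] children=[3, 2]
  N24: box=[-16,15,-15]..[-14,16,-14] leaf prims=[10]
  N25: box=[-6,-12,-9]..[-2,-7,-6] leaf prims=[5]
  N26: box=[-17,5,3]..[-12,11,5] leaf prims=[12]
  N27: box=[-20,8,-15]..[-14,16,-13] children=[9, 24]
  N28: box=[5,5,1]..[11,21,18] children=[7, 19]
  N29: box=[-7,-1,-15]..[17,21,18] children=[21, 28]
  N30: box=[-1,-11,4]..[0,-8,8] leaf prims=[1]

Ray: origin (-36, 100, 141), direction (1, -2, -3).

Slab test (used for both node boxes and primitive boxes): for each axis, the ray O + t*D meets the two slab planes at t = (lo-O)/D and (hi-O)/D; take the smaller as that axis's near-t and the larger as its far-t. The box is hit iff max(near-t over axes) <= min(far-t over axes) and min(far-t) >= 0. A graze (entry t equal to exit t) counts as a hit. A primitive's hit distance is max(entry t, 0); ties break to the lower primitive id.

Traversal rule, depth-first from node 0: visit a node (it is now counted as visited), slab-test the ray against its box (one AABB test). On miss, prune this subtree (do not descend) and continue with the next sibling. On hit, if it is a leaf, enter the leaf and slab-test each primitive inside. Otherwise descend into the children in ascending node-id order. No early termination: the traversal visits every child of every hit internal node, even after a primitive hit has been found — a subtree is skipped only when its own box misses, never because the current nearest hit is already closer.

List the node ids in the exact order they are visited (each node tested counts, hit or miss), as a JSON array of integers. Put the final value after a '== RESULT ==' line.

Traverse from the root:
N0 x:[16,53] y:[39,119/2] z:[121/3,158/3] -> hit [121/3,158/3], descend [15, 20]
  N15 x:[20,52] y:[50,119/2] z:[121/3,158/3] -> hit [50,52], descend [13, 14]
    N13 x:[20,51] y:[50,56] z:[49,158/3] -> hit [50,51], descend [5, 17]
      N5 x:[20,34] y:[50,56] z:[49,52] -> miss, prune
      N17 x:[32,51] y:[109/2,56] z:[152/3,158/3] -> miss, prune
    N14 x:[35,52] y:[103/2,119/2] z:[121/3,48] -> miss, prune
  N20 x:[16,53] y:[39,101/2] z:[41,52] -> hit [41,101/2], descend [11, 29]
    N11 x:[16,31] y:[39,95/2] z:[124/3,52] -> miss, prune
    N29 x:[29,53] y:[79/2,101/2] z:[41,52] -> hit [41,101/2], descend [21, 28]
      N21 x:[29,53] y:[43,101/2] z:[48,52] -> hit [48,101/2], descend [6, 8]
        N6 x:[29,33] y:[43,91/2] z:[154/3,52] -> miss, prune
        N8 x:[47,53] y:[99/2,101/2] z:[48,50] -> hit [99/2,50] leaf, test {P9@t=99/2}
      N28 x:[41,47] y:[79/2,95/2] z:[41,140/3] -> hit [41,140/3], descend [7, 19]
        N7 x:[43,47] y:[91/2,95/2] z:[45,140/3] -> hit [91/2,140/3] leaf, test {P8@t=91/2}
        N19 x:[41,42] y:[79/2,83/2] z:[41,42] -> hit [41,83/2] leaf, test {P7@t=41}

Summary -> nodes [0, 15, 13, 5, 17, 14, 20, 11, 29, 21, 6, 8, 28, 7, 19]; box-tests=15; leaf-entries=3; first=P7

== RESULT ==
[0, 15, 13, 5, 17, 14, 20, 11, 29, 21, 6, 8, 28, 7, 19]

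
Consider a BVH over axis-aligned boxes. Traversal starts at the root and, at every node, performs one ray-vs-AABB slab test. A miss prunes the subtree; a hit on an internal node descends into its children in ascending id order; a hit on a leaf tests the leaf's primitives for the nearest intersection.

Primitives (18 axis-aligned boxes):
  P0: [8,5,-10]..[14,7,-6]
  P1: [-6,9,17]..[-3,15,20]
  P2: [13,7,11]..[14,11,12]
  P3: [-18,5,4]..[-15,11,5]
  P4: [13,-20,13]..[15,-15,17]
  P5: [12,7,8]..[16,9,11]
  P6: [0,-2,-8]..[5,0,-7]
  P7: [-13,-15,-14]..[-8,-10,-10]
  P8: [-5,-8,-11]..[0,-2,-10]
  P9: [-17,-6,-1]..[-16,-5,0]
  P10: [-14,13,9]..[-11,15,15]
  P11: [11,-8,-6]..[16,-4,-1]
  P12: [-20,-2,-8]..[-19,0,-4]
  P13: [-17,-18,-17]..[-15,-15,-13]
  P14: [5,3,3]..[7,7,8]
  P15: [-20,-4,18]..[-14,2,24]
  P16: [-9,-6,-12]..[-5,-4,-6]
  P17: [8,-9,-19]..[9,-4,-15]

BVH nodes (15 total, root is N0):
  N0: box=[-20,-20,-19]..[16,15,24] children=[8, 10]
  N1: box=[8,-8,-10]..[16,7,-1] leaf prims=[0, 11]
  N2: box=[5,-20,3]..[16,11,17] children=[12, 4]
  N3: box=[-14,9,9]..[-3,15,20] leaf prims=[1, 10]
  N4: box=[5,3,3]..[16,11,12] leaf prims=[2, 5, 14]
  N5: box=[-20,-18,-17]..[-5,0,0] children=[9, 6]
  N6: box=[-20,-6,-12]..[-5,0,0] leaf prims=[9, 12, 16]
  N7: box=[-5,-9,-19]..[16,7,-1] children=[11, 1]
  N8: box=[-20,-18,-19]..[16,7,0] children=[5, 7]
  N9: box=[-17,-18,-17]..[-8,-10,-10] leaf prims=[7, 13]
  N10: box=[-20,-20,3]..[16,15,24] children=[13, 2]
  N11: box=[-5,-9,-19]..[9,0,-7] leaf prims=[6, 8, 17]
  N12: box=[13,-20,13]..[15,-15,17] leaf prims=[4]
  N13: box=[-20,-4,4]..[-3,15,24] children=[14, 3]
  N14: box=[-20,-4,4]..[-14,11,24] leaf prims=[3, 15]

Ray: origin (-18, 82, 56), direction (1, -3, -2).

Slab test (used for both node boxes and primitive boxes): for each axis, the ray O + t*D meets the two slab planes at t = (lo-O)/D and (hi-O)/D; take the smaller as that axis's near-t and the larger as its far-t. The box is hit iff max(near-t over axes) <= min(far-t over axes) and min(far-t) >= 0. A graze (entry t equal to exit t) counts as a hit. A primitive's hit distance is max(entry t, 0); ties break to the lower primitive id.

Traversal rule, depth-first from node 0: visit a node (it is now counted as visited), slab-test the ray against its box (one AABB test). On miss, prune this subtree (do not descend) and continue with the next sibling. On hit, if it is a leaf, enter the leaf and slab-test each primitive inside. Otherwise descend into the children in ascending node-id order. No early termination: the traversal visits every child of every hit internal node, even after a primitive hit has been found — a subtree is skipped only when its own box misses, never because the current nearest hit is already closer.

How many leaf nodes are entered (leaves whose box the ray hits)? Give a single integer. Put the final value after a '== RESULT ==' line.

Traverse from the root:
N0 x:[-2,34] y:[67/3,34] z:[16,75/2] -> hit [67/3,34], descend [8, 10]
  N8 x:[-2,34] y:[25,100/3] z:[28,75/2] -> hit [28,100/3], descend [5, 7]
    N5 x:[-2,13] y:[82/3,100/3] z:[28,73/2] -> miss, prune
    N7 x:[13,34] y:[25,91/3] z:[57/2,75/2] -> hit [57/2,91/3], descend [1, 11]
      N1 x:[26,34] y:[25,30] z:[57/2,33] -> hit [57/2,30] leaf, test {P0(miss), P11@t=29}
      N11 x:[13,27] y:[82/3,91/3] z:[63/2,75/2] -> miss, prune
  N10 x:[-2,34] y:[67/3,34] z:[16,53/2] -> hit [67/3,53/2], descend [2, 13]
    N2 x:[23,34] y:[71/3,34] z:[39/2,53/2] -> hit [71/3,53/2], descend [4, 12]
      N4 x:[23,34] y:[71/3,79/3] z:[22,53/2] -> hit [71/3,79/3] leaf, test {P2(miss), P5(miss), P14@t=25}
      N12 x:[31,33] y:[97/3,34] z:[39/2,43/2] -> miss, prune
    N13 x:[-2,15] y:[67/3,86/3] z:[16,26] -> miss, prune

order=[0, 8, 5, 7, 1, 11, 10, 2, 4, 12, 13]  |boxes|=11  |leaves|=2  hit=P14

== RESULT ==
2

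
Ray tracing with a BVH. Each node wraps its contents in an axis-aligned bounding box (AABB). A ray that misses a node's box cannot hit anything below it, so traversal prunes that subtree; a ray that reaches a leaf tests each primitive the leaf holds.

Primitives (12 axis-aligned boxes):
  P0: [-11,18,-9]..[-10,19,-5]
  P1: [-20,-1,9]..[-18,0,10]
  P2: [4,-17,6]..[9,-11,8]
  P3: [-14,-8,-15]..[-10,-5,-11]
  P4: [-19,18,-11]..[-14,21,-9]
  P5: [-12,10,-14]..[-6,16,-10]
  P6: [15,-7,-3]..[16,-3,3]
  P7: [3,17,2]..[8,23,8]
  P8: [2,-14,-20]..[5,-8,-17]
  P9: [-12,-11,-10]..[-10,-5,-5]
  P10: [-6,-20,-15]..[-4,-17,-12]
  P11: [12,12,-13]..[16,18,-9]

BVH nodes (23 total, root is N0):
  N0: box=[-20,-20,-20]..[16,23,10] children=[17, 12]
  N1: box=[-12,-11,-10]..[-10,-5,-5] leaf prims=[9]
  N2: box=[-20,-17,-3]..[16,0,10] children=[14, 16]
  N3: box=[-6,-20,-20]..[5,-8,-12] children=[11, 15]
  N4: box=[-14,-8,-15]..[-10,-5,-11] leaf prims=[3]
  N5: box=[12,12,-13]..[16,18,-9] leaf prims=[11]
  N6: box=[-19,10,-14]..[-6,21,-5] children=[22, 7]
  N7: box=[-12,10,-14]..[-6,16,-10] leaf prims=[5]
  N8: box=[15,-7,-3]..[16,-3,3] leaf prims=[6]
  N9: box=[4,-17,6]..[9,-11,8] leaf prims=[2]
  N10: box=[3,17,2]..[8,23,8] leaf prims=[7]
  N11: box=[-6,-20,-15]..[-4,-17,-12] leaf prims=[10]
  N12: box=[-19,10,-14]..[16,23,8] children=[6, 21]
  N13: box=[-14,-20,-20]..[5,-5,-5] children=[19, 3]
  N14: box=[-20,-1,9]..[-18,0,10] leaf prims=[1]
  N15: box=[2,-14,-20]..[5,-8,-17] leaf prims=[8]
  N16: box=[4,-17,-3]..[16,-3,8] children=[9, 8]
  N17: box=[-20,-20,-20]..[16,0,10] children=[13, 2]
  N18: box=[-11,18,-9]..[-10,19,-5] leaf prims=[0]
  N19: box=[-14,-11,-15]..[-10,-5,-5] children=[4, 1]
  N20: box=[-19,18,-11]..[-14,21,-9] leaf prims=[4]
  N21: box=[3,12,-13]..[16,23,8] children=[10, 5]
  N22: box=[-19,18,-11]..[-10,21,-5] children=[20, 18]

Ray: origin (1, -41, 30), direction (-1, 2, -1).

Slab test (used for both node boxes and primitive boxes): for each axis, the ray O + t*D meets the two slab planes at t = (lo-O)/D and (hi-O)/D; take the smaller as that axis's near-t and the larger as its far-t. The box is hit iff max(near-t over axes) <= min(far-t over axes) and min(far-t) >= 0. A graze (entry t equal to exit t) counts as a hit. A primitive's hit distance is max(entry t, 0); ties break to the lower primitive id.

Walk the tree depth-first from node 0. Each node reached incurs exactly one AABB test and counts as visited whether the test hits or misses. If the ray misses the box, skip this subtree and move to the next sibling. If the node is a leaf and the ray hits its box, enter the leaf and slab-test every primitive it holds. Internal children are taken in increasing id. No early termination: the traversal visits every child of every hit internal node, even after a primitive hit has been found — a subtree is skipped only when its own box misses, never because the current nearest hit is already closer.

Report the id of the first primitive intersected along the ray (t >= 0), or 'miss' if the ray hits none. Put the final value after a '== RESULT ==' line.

Trace the traversal:
N0 x:[-15,21] y:[21/2,32] z:[20,50] -> hit [20,21], descend [12, 17]
  N12 x:[-15,20] y:[51/2,32] z:[22,44] -> miss, prune
  N17 x:[-15,21] y:[21/2,41/2] z:[20,50] -> hit [20,41/2], descend [2, 13]
    N2 x:[-15,21] y:[12,41/2] z:[20,33] -> hit [20,41/2], descend [14, 16]
      N14 x:[19,21] y:[20,41/2] z:[20,21] -> hit [20,41/2] leaf, test {P1@t=20}
      N16 x:[-15,-3] y:[12,19] z:[22,33] -> miss, prune
    N13 x:[-4,15] y:[21/2,18] z:[35,50] -> miss, prune

Summary -> nodes [0, 12, 17, 2, 14, 16, 13]; box-tests=7; leaf-entries=1; first=P1

== RESULT ==
1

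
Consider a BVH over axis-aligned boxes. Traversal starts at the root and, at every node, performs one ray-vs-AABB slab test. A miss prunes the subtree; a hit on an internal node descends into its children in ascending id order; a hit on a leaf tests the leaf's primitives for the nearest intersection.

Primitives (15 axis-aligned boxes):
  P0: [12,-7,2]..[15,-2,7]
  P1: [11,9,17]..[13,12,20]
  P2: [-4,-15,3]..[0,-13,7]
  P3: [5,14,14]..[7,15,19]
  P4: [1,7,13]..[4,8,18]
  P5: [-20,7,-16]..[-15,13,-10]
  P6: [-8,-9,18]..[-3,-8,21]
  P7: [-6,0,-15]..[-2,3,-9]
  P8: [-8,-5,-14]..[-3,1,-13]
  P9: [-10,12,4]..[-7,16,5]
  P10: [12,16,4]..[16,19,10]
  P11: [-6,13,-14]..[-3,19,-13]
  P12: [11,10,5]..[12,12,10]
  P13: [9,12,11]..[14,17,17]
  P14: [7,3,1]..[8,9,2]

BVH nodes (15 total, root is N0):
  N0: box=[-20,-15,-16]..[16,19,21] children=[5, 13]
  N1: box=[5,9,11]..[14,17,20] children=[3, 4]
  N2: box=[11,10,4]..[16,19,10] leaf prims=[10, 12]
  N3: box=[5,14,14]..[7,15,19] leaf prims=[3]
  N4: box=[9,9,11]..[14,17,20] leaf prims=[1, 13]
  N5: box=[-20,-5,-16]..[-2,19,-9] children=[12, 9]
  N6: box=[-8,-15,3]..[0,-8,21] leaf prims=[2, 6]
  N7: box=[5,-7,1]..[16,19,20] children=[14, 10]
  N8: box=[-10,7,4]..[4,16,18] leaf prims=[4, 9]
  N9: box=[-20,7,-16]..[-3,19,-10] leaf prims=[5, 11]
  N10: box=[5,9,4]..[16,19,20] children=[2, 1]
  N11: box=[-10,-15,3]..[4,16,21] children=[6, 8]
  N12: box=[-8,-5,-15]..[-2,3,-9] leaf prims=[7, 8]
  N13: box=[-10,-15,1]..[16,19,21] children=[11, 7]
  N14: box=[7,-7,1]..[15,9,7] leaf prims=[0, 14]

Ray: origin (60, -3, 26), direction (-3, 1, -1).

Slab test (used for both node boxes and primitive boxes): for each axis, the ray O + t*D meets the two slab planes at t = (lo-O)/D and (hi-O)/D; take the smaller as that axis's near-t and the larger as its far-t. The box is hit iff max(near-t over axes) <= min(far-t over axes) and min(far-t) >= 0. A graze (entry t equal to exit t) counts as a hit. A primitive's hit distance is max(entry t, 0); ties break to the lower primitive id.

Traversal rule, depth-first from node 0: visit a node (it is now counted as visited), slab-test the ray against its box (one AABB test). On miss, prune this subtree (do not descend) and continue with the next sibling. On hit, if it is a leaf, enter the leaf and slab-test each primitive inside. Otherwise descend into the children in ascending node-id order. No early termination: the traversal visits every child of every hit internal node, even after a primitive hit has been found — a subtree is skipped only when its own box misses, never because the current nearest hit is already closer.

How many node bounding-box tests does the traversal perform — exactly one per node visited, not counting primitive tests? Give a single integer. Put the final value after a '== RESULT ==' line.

Traverse from the root:
N0 x:[44/3,80/3] y:[-12,22] z:[5,42] -> hit [44/3,22], descend [5, 13]
  N5 x:[62/3,80/3] y:[-2,22] z:[35,42] -> miss, prune
  N13 x:[44/3,70/3] y:[-12,22] z:[5,25] -> hit [44/3,22], descend [7, 11]
    N7 x:[44/3,55/3] y:[-4,22] z:[6,25] -> hit [44/3,55/3], descend [10, 14]
      N10 x:[44/3,55/3] y:[12,22] z:[6,22] -> hit [44/3,55/3], descend [1, 2]
        N1 x:[46/3,55/3] y:[12,20] z:[6,15] -> miss, prune
        N2 x:[44/3,49/3] y:[13,22] z:[16,22] -> hit [16,49/3] leaf, test {P10(miss), P12(miss)}
      N14 x:[15,53/3] y:[-4,12] z:[19,25] -> miss, prune
    N11 x:[56/3,70/3] y:[-12,19] z:[5,23] -> hit [56/3,19], descend [6, 8]
      N6 x:[20,68/3] y:[-12,-5] z:[5,23] -> miss, prune
      N8 x:[56/3,70/3] y:[10,19] z:[8,22] -> hit [56/3,19] leaf, test {P4(miss), P9(miss)}

order=[0, 5, 13, 7, 10, 1, 2, 14, 11, 6, 8]  |boxes|=11  |leaves|=2  hit=miss

== RESULT ==
11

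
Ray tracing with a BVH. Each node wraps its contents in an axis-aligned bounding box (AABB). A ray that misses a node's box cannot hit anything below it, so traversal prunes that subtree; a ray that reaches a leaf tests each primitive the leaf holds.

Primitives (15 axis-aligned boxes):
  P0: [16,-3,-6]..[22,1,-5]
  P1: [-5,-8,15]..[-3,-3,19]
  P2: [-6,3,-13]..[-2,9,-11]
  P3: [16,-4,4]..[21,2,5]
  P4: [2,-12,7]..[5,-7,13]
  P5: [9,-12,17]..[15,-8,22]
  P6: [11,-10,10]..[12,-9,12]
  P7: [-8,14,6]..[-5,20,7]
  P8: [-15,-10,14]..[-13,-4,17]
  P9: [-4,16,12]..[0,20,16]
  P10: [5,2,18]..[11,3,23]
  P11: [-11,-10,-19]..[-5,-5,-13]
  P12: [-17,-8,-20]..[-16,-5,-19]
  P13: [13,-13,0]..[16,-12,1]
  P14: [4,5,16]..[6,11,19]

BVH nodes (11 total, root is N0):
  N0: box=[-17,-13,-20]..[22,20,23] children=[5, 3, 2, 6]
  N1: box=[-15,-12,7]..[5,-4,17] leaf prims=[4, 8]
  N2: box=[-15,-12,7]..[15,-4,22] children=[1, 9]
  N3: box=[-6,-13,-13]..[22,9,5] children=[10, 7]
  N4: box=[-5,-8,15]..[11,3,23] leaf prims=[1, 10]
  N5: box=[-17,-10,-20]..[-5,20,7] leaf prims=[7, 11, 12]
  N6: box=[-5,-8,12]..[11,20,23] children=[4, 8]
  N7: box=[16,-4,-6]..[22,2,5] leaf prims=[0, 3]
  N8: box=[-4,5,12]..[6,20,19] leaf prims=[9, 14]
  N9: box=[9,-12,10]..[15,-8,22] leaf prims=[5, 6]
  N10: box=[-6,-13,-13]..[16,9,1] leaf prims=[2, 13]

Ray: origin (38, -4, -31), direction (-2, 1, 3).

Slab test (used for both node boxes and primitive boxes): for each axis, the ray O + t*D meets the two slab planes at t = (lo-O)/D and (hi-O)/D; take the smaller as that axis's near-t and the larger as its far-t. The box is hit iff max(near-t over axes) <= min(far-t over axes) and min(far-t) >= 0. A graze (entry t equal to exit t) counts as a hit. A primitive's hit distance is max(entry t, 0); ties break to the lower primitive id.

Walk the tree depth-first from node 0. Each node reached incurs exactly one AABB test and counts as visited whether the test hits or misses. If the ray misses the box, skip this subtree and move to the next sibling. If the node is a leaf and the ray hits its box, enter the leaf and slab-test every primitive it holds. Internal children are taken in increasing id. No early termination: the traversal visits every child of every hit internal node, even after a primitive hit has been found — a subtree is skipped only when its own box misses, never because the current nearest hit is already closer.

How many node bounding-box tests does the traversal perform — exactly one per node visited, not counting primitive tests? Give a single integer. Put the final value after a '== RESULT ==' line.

Walk:
N0 x:[8,55/2] y:[-9,24] z:[11/3,18] -> hit [8,18], descend [2, 3, 5, 6]
  N2 x:[23/2,53/2] y:[-8,0] z:[38/3,53/3] -> miss, prune
  N3 x:[8,22] y:[-9,13] z:[6,12] -> hit [8,12], descend [7, 10]
    N7 x:[8,11] y:[0,6] z:[25/3,12] -> miss, prune
    N10 x:[11,22] y:[-9,13] z:[6,32/3] -> miss, prune
  N5 x:[43/2,55/2] y:[-6,24] z:[11/3,38/3] -> miss, prune
  N6 x:[27/2,43/2] y:[-4,24] z:[43/3,18] -> hit [43/3,18], descend [4, 8]
    N4 x:[27/2,43/2] y:[-4,7] z:[46/3,18] -> miss, prune
    N8 x:[16,21] y:[9,24] z:[43/3,50/3] -> hit [16,50/3] leaf, test {P9(miss), P14(miss)}

9 AABB tests over nodes [0, 2, 3, 7, 10, 5, 6, 4, 8]; 1 leaf entered; closest miss.

== RESULT ==
9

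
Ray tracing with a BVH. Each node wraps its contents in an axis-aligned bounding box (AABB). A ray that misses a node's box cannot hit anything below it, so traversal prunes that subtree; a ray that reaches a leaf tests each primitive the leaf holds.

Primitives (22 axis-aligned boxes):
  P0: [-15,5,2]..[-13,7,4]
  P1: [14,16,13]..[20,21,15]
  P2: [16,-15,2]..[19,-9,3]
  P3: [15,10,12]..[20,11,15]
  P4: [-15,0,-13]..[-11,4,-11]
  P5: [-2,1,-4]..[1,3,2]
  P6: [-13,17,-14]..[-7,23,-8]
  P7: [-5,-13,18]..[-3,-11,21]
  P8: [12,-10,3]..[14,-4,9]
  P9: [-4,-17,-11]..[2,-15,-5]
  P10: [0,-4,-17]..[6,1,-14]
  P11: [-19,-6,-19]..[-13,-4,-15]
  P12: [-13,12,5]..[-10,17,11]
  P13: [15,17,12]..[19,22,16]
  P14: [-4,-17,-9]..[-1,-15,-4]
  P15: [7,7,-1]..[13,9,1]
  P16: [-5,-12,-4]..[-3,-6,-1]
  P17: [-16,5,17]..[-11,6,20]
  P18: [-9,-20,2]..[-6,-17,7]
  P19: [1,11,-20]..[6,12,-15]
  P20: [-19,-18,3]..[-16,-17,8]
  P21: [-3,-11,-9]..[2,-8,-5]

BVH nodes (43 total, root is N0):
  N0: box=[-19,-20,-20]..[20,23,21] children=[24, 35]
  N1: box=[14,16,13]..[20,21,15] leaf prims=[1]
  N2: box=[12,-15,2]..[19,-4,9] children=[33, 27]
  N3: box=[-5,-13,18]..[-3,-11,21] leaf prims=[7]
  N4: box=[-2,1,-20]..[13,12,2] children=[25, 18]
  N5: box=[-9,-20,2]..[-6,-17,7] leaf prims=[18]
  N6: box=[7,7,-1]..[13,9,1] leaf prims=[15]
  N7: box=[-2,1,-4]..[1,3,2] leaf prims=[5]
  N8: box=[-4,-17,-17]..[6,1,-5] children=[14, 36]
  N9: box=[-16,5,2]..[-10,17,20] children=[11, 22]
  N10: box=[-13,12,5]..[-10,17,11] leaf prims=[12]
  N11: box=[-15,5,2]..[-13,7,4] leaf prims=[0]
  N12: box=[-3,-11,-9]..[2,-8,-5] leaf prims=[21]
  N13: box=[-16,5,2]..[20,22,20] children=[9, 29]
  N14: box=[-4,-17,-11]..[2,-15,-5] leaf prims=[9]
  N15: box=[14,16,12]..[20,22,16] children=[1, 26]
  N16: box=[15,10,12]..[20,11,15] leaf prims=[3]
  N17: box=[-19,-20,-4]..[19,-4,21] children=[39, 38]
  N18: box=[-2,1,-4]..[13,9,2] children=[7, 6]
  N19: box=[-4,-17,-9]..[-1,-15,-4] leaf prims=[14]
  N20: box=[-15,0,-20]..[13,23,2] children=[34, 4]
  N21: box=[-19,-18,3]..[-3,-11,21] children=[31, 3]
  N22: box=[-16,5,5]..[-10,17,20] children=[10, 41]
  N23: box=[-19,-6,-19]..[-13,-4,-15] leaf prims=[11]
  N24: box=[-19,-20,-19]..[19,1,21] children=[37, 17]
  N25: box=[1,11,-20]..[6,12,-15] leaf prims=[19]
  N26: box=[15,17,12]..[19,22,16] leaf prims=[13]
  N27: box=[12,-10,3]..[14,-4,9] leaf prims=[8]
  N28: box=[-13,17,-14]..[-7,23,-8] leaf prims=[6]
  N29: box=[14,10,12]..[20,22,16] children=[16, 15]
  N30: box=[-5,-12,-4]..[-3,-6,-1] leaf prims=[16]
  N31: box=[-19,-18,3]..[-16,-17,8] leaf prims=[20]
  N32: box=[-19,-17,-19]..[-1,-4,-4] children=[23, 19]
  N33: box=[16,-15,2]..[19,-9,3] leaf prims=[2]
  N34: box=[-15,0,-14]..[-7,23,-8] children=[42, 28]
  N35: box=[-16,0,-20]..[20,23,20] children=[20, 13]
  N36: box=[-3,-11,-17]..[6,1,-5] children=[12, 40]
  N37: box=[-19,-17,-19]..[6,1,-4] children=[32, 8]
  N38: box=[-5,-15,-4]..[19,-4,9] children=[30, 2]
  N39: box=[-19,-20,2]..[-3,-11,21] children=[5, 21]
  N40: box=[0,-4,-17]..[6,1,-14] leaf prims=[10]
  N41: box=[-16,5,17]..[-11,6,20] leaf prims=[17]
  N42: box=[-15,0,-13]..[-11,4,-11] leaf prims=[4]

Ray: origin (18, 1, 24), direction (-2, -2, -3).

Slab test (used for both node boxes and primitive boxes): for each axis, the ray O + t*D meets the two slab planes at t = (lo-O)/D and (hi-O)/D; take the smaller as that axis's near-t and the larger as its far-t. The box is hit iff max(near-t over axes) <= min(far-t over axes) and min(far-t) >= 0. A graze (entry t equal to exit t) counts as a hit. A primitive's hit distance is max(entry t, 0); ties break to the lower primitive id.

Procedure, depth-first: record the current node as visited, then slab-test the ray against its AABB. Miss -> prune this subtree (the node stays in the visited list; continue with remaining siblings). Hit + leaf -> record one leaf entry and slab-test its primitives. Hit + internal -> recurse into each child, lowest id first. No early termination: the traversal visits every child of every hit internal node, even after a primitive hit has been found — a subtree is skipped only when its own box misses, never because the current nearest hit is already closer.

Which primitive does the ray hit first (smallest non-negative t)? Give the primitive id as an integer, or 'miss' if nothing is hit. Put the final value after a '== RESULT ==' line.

Traverse from the root:
N0 x:[-1,37/2] y:[-11,21/2] z:[1,44/3] -> hit [1,21/2], descend [24, 35]
  N24 x:[-1/2,37/2] y:[0,21/2] z:[1,43/3] -> hit [1,21/2], descend [17, 37]
    N17 x:[-1/2,37/2] y:[5/2,21/2] z:[1,28/3] -> hit [5/2,28/3], descend [38, 39]
      N38 x:[-1/2,23/2] y:[5/2,8] z:[5,28/3] -> hit [5,8], descend [2, 30]
        N2 x:[-1/2,3] y:[5/2,8] z:[5,22/3] -> miss, prune
        N30 x:[21/2,23/2] y:[7/2,13/2] z:[25/3,28/3] -> miss, prune
      N39 x:[21/2,37/2] y:[6,21/2] z:[1,22/3] -> miss, prune
    N37 x:[6,37/2] y:[0,9] z:[28/3,43/3] -> miss, prune
  N35 x:[-1,17] y:[-11,1/2] z:[4/3,44/3] -> miss, prune

order=[0, 24, 17, 38, 2, 30, 39, 37, 35]  |boxes|=9  |leaves|=0  hit=miss

== RESULT ==
miss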